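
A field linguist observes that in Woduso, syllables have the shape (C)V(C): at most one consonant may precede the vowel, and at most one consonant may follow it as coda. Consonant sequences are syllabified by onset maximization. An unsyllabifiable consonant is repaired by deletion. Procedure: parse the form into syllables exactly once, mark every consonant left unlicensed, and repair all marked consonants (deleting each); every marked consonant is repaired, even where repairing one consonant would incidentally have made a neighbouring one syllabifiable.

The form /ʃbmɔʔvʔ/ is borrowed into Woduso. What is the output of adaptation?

mɔʔ

Under (C)V(C), the unsyllabifiable consonants are /ʃ/, /b/, /v/, /ʔ/ (at most one coda consonant is licensed; onsets are limited to one consonant).
Each unlicensed consonant is deleted: /ʃ/, /b/, /v/, /ʔ/.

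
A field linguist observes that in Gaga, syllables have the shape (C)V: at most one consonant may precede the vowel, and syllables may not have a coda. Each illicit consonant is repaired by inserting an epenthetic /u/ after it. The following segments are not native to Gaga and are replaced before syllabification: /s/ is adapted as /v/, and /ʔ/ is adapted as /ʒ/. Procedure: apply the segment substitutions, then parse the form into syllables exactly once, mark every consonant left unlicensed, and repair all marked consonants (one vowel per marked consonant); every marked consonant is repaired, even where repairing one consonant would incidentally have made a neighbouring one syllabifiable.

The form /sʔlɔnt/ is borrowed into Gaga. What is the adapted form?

vuʒulɔnutu

Substitution: /s/ → /v/, /ʔ/ → /ʒ/, giving /vʒlɔnt/.
Syllabifying with onset maximization leaves /v/, /ʒ/, /n/, /t/ stranded (no codas are permitted; onsets are limited to one consonant).
Epenthesis after each stranded consonant: /v/ → /vu/, /ʒ/ → /ʒu/, /n/ → /nu/, /t/ → /tu/.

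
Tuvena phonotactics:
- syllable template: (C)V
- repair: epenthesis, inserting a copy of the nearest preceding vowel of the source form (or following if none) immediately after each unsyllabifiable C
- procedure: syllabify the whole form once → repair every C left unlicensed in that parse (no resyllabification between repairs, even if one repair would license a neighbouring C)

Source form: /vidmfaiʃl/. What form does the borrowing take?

vidimifaiʃili

Under (C)V, the unsyllabifiable consonants are /d/, /m/, /ʃ/, /l/ (no codas are permitted; onsets are limited to one consonant).
Inserting the epenthetic vowel yields /d/ → /di/, /m/ → /mi/, /ʃ/ → /ʃi/, /l/ → /li/.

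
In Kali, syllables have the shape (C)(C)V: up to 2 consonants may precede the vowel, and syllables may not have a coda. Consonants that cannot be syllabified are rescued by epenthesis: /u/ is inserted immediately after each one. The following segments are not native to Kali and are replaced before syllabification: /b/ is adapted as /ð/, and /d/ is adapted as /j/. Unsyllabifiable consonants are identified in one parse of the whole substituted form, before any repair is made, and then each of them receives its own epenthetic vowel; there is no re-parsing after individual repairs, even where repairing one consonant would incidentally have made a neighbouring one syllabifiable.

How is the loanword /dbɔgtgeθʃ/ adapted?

jðɔgutgeθuʃu

Substitution: /d/ → /j/, /b/ → /ð/, giving /jðɔgtgeθʃ/.
Under (C)(C)V, the unsyllabifiable consonants are /g/, /θ/, /ʃ/ (no codas are permitted; onsets may contain at most 2 consonants).
Epenthesis after each stranded consonant: /g/ → /gu/, /θ/ → /θu/, /ʃ/ → /ʃu/.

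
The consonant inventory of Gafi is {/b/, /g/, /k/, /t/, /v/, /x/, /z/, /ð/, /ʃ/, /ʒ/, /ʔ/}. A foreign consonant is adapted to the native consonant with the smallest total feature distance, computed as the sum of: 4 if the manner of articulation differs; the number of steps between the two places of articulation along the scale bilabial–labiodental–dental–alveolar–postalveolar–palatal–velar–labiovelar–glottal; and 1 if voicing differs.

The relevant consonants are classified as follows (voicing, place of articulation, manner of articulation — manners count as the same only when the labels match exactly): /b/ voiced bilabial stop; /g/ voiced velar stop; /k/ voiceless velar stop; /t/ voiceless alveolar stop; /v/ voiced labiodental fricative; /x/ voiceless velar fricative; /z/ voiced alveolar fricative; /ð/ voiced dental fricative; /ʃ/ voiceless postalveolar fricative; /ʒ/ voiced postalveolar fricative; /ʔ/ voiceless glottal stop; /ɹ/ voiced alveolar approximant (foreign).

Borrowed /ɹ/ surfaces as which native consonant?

/z/ is closest: manner differs (approximant→fricative, +4), place distance 0 (alveolar→alveolar), same voicing; total 4. Next closest is /t/ at distance 5.

z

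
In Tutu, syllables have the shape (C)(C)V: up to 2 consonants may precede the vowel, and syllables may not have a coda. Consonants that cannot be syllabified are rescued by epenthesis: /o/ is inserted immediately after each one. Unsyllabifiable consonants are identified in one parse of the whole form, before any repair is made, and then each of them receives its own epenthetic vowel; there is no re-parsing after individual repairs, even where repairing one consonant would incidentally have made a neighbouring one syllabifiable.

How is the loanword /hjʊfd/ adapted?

The consonants /f/, /d/ cannot be parsed into a legal (C)(C)V syllable (no codas are permitted; onsets may contain at most 2 consonants).
Epenthesis after each stranded consonant: /f/ → /fo/, /d/ → /do/.

hjʊfodo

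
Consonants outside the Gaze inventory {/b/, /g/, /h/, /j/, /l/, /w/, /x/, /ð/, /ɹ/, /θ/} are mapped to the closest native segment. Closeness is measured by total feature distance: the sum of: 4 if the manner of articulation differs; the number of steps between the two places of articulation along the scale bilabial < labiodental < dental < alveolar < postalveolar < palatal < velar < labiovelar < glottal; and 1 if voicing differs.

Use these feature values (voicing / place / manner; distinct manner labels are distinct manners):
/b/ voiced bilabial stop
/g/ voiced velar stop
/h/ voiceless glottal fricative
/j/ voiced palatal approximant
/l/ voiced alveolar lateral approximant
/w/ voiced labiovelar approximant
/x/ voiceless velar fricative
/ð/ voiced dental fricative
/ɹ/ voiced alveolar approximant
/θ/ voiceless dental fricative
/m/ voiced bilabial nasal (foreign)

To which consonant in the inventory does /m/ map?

b

/b/ is closest: manner differs (nasal→stop, +4), place distance 0 (bilabial→bilabial), same voicing; total 4. Next closest is /ð/ at distance 6.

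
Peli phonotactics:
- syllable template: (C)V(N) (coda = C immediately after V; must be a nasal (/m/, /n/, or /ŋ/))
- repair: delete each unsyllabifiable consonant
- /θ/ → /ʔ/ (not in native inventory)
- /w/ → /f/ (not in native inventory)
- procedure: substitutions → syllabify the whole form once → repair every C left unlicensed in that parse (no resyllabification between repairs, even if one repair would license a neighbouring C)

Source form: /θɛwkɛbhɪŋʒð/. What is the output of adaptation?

ʔɛkɛhɪŋ

Substitution: /θ/ → /ʔ/, /w/ → /f/, giving /ʔɛfkɛbhɪŋʒð/.
The consonants /f/, /b/, /ʒ/, /ð/ cannot be parsed into a legal (C)V(N) syllable (only a nasal (/m/, /n/, or /ŋ/) is licensed in coda position; onsets are limited to one consonant).
Deletion applies to /f/, /b/, /ʒ/, /ð/.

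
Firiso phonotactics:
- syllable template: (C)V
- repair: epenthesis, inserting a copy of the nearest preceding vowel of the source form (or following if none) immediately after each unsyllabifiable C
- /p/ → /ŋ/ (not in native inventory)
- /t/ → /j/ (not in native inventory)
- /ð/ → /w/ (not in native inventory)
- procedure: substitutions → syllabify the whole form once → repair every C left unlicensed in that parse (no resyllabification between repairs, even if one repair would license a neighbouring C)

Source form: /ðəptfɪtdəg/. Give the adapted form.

Substitution: /ð/ → /w/, /p/ → /ŋ/, /t/ → /j/, giving /wəŋjfɪjdəg/.
Under (C)V, the unsyllabifiable consonants are /ŋ/, /j/, /j/, /g/ (no codas are permitted; onsets are limited to one consonant).
Inserting the epenthetic vowel yields /ŋ/ → /ŋə/, /j/ → /jə/, /j/ → /jɪ/, /g/ → /gə/.

wəŋəjəfɪjɪdəgə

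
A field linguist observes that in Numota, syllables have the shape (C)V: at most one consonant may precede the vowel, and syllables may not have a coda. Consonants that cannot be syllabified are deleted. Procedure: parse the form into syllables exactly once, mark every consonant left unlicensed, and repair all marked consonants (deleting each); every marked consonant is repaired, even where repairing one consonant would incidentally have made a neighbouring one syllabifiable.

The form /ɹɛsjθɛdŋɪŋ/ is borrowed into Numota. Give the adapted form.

ɹɛθɛŋɪ

Under (C)V, the unsyllabifiable consonants are /s/, /j/, /d/, /ŋ/ (no codas are permitted; onsets are limited to one consonant).
Deleting the stranded consonants removes /s/, /j/, /d/, /ŋ/.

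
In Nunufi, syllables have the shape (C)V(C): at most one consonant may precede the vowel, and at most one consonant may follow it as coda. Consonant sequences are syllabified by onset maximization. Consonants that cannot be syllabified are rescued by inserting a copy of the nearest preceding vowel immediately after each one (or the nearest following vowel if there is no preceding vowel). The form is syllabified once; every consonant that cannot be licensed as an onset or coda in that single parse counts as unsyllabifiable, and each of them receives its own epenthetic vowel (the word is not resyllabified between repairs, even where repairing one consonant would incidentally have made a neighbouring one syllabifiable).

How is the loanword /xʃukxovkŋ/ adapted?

Under (C)V(C), the unsyllabifiable consonants are /x/, /k/, /ŋ/ (at most one coda consonant is licensed; onsets are limited to one consonant).
Epenthesis after each stranded consonant: /x/ → /xu/, /k/ → /ko/, /ŋ/ → /ŋo/.

xuʃukxovkoŋo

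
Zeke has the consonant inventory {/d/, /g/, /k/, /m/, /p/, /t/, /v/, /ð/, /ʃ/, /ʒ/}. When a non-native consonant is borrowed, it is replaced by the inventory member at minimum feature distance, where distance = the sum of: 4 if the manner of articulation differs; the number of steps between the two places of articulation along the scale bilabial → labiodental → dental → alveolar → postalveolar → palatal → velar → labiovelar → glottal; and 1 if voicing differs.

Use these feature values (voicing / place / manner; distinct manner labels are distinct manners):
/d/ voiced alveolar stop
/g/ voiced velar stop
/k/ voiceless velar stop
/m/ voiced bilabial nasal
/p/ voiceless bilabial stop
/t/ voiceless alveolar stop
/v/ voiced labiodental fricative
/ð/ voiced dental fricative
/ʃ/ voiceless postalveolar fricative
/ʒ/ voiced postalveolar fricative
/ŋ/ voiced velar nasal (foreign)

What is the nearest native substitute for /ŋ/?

/g/ is closest: manner differs (nasal→stop, +4), place distance 0 (velar→velar), same voicing; total 4. Next closest is /k/ at distance 5.

g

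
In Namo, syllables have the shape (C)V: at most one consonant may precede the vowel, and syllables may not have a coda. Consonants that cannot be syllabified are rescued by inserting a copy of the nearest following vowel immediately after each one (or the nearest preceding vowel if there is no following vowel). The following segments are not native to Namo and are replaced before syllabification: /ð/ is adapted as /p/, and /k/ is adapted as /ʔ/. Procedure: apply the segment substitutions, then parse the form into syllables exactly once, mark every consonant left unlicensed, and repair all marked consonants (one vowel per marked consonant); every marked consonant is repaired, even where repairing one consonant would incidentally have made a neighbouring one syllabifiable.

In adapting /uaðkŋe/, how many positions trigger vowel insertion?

After substitution the input is /uapʔŋe/.
The unsyllabifiable consonants are /p/, /ʔ/; each receives one epenthetic vowel.

2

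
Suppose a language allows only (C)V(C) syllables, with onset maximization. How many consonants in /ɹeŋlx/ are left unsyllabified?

2

Syllabifying with onset maximization leaves /l/, /x/ stranded (at most one coda consonant is licensed; onsets are limited to one consonant).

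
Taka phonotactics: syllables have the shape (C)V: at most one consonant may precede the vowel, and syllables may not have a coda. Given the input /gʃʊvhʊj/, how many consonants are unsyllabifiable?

3

Syllabifying with onset maximization leaves /g/, /v/, /j/ stranded (no codas are permitted; onsets are limited to one consonant).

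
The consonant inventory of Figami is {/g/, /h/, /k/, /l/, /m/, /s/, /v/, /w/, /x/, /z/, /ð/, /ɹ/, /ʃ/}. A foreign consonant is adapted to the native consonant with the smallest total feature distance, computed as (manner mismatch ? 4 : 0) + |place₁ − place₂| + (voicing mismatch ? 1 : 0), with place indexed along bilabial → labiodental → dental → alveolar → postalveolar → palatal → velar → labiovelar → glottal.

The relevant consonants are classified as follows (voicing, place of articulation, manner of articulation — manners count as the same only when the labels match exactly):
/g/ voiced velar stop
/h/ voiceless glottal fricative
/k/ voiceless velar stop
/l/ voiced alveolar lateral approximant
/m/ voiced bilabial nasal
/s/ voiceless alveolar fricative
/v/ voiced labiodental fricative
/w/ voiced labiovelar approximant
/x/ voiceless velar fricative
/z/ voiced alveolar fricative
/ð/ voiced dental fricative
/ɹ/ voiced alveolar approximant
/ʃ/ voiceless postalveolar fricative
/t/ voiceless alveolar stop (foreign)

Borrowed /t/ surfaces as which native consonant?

k

/k/ is closest: same manner (stop), place distance 3 (alveolar→velar), same voicing; total 3. Next closest is /g/ at distance 4.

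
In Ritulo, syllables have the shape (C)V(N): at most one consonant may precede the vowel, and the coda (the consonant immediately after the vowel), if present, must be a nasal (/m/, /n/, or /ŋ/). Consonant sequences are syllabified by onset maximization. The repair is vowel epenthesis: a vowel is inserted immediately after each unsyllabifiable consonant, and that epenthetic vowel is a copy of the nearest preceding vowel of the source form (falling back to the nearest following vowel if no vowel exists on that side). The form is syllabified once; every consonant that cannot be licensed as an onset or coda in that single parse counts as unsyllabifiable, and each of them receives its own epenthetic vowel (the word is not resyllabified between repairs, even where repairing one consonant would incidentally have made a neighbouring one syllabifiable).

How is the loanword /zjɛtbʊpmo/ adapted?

Syllabifying with onset maximization leaves /z/, /t/, /p/ stranded (only a nasal (/m/, /n/, or /ŋ/) is licensed in coda position; onsets are limited to one consonant).
Each unlicensed consonant becomes the onset of a new syllable: /z/ → /zɛ/, /t/ → /tɛ/, /p/ → /pʊ/.

zɛjɛtɛbʊpʊmo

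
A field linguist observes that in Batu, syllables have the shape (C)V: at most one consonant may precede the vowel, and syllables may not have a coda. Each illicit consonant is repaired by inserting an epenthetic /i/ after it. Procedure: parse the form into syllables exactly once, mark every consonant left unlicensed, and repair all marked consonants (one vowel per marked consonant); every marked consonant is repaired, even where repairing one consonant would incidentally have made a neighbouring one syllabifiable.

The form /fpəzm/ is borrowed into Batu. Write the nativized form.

fipəzimi

The consonants /f/, /z/, /m/ cannot be parsed into a legal (C)V syllable (no codas are permitted; onsets are limited to one consonant).
Each unlicensed consonant becomes the onset of a new syllable: /f/ → /fi/, /z/ → /zi/, /m/ → /mi/.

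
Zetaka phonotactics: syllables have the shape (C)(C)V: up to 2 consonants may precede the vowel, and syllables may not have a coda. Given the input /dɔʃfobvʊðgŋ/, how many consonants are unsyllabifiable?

Syllabifying with onset maximization leaves /ð/, /g/, /ŋ/ stranded (no codas are permitted; onsets may contain at most 2 consonants).

3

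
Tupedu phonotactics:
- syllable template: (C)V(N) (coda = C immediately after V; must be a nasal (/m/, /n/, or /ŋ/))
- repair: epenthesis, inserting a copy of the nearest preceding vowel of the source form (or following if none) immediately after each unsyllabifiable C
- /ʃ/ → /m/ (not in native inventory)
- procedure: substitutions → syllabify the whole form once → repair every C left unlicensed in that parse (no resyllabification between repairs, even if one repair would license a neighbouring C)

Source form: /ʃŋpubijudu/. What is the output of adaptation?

Substitution: /ʃ/ → /m/, giving /mŋpubijudu/.
Syllabifying with onset maximization leaves /m/, /ŋ/ stranded (only a nasal (/m/, /n/, or /ŋ/) is licensed in coda position; onsets are limited to one consonant).
Each unlicensed consonant becomes the onset of a new syllable: /m/ → /mu/, /ŋ/ → /ŋu/.

muŋupubijudu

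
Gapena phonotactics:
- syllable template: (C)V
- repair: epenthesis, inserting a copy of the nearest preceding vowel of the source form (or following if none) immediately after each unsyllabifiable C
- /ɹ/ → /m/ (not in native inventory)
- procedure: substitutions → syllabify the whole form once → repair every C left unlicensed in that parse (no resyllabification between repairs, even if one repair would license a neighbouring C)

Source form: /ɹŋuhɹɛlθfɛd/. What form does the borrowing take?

Substitution: /ɹ/ → /m/, giving /mŋuhmɛlθfɛd/.
Under (C)V, the unsyllabifiable consonants are /m/, /h/, /l/, /θ/, /d/ (no codas are permitted; onsets are limited to one consonant).
Epenthesis after each stranded consonant: /m/ → /mu/, /h/ → /hu/, /l/ → /lɛ/, /θ/ → /θɛ/, /d/ → /dɛ/.

muŋuhumɛlɛθɛfɛdɛ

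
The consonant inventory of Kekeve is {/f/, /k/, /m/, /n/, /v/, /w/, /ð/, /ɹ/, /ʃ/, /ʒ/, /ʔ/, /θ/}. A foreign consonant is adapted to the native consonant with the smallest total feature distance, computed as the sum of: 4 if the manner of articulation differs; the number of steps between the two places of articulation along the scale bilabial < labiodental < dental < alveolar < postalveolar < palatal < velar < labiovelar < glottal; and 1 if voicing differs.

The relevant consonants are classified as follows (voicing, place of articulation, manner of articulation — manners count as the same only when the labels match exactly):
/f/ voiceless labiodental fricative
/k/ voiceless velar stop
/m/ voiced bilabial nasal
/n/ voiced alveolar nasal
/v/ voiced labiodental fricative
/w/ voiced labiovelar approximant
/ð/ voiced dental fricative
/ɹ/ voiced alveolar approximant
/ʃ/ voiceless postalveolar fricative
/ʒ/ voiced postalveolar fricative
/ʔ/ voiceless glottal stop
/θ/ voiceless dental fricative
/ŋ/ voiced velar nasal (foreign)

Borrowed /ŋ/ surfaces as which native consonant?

/n/ is closest: same manner (nasal), place distance 3 (velar→alveolar), same voicing; total 3. Next closest is /k/ at distance 5.

n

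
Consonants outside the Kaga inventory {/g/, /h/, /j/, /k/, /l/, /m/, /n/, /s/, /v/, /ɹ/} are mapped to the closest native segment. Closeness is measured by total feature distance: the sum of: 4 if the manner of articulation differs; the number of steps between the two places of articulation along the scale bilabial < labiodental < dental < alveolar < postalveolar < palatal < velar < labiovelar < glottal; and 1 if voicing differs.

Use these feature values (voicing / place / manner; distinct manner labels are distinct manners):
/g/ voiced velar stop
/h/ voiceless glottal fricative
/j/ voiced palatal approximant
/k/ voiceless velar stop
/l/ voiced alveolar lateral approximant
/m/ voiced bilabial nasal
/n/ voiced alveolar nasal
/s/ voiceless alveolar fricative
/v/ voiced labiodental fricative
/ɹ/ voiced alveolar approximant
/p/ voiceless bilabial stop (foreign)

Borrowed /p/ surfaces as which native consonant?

/m/ is closest: manner differs (stop→nasal, +4), place distance 0 (bilabial→bilabial), voicing differs (+1); total 5. Next closest is /k/ at distance 6.

m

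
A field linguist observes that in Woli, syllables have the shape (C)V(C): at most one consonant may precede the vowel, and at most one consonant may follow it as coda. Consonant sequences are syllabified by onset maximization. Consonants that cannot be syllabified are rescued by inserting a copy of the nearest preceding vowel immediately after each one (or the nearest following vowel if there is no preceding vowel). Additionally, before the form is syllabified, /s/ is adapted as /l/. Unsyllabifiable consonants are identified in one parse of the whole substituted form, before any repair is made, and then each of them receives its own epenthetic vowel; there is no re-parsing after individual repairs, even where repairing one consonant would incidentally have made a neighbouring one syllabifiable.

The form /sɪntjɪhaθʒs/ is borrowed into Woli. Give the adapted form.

lɪntɪjɪhaθʒala

Substitution: /s/ → /l/, giving /lɪntjɪhaθʒl/.
Syllabifying with onset maximization leaves /t/, /ʒ/, /l/ stranded (at most one coda consonant is licensed; onsets are limited to one consonant).
Each unlicensed consonant becomes the onset of a new syllable: /t/ → /tɪ/, /ʒ/ → /ʒa/, /l/ → /la/.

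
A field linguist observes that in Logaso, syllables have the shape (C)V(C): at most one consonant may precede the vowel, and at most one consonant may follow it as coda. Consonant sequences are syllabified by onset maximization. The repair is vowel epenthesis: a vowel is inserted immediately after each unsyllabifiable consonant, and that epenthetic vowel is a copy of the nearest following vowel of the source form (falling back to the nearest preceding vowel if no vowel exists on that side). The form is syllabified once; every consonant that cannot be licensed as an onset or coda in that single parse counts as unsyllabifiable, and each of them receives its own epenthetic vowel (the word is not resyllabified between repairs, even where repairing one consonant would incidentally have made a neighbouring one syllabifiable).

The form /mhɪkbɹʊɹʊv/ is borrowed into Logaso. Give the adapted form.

The consonants /m/, /b/ cannot be parsed into a legal (C)V(C) syllable (at most one coda consonant is licensed; onsets are limited to one consonant).
Epenthesis after each stranded consonant: /m/ → /mɪ/, /b/ → /bʊ/.

mɪhɪkbʊɹʊɹʊv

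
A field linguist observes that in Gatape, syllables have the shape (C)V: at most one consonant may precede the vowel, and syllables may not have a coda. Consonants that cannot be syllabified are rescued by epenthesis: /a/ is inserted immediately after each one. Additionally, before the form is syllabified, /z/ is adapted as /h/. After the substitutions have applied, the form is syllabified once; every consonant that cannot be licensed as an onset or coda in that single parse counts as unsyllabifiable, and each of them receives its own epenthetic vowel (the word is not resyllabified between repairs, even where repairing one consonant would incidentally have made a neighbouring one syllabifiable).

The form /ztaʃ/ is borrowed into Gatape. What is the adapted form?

hataʃa

Substitution: /z/ → /h/, giving /htaʃ/.
The consonants /h/, /ʃ/ cannot be parsed into a legal (C)V syllable (no codas are permitted; onsets are limited to one consonant).
Each unlicensed consonant becomes the onset of a new syllable: /h/ → /ha/, /ʃ/ → /ʃa/.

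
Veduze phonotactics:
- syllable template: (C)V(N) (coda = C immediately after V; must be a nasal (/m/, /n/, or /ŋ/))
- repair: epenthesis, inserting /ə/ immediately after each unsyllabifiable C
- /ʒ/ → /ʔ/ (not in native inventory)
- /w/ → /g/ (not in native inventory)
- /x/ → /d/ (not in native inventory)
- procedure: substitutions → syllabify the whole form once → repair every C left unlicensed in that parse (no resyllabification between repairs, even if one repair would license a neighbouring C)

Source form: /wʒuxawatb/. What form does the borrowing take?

Substitution: /w/ → /g/, /ʒ/ → /ʔ/, /x/ → /d/, giving /gʔudagatb/.
The consonants /g/, /t/, /b/ cannot be parsed into a legal (C)V(N) syllable (only a nasal (/m/, /n/, or /ŋ/) is licensed in coda position; onsets are limited to one consonant).
Inserting the epenthetic vowel yields /g/ → /gə/, /t/ → /tə/, /b/ → /bə/.

gəʔudagatəbə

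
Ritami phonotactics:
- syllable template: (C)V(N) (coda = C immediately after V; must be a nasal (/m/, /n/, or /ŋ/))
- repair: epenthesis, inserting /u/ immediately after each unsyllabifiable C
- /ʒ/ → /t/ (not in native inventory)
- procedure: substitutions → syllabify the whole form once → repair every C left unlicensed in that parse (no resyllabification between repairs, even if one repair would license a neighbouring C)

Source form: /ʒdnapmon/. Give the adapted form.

Substitution: /ʒ/ → /t/, giving /tdnapmon/.
The consonants /t/, /d/, /p/ cannot be parsed into a legal (C)V(N) syllable (only a nasal (/m/, /n/, or /ŋ/) is licensed in coda position; onsets are limited to one consonant).
Inserting the epenthetic vowel yields /t/ → /tu/, /d/ → /du/, /p/ → /pu/.

tudunapumon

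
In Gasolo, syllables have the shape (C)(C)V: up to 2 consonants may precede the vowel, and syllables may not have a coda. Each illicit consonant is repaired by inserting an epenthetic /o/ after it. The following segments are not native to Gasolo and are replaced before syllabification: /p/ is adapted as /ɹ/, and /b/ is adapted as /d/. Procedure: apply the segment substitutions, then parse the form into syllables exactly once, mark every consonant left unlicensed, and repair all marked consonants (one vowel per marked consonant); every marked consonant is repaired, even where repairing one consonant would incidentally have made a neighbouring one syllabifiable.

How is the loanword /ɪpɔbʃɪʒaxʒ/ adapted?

ɪɹɔdʃɪʒaxoʒo

Substitution: /p/ → /ɹ/, /b/ → /d/, giving /ɪɹɔdʃɪʒaxʒ/.
The consonants /x/, /ʒ/ cannot be parsed into a legal (C)(C)V syllable (no codas are permitted; onsets may contain at most 2 consonants).
Epenthesis after each stranded consonant: /x/ → /xo/, /ʒ/ → /ʒo/.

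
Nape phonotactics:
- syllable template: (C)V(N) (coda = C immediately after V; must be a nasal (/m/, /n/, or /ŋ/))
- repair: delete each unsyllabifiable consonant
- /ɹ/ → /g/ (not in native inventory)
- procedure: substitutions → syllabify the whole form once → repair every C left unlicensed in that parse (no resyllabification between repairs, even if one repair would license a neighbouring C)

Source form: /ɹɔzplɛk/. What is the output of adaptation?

Substitution: /ɹ/ → /g/, giving /gɔzplɛk/.
Syllabifying with onset maximization leaves /z/, /p/, /k/ stranded (only a nasal (/m/, /n/, or /ŋ/) is licensed in coda position; onsets are limited to one consonant).
Each unlicensed consonant is deleted: /z/, /p/, /k/.

gɔlɛ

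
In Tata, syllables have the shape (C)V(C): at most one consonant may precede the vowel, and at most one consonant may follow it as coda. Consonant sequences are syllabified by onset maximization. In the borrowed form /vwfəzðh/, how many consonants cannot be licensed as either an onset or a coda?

The consonants /v/, /w/, /ð/, /h/ cannot be parsed into a legal (C)V(C) syllable (at most one coda consonant is licensed; onsets are limited to one consonant).

4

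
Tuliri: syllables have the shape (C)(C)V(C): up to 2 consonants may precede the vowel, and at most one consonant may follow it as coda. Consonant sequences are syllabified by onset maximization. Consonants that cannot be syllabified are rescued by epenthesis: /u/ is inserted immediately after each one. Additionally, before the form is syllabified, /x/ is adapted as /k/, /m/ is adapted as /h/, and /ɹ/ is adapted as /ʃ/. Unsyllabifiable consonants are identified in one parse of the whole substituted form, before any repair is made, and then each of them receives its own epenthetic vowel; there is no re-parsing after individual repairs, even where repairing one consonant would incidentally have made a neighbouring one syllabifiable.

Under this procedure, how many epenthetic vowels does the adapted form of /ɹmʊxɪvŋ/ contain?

1

After substitution the input is /ʃhʊkɪvŋ/.
The unsyllabifiable consonants are /ŋ/; each receives one epenthetic vowel.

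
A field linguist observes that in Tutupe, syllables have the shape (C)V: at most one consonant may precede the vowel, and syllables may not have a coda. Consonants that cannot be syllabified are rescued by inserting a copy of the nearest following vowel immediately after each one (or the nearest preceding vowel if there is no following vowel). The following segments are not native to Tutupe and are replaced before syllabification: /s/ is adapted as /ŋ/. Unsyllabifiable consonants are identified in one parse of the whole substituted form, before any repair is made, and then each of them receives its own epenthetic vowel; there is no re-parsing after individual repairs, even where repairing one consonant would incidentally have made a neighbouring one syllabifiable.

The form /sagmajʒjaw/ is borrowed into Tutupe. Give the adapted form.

ŋagamajaʒajawa

Substitution: /s/ → /ŋ/, giving /ŋagmajʒjaw/.
Under (C)V, the unsyllabifiable consonants are /g/, /j/, /ʒ/, /w/ (no codas are permitted; onsets are limited to one consonant).
Each unlicensed consonant becomes the onset of a new syllable: /g/ → /ga/, /j/ → /ja/, /ʒ/ → /ʒa/, /w/ → /wa/.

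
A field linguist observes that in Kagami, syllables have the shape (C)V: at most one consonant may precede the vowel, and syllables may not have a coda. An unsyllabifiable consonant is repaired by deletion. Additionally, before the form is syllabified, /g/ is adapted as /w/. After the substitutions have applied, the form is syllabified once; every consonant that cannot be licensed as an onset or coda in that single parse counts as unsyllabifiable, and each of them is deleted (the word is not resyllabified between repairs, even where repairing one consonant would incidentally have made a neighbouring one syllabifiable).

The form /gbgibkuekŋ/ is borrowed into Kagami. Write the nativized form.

Substitution: /g/ → /w/, giving /wbwibkuekŋ/.
The consonants /w/, /b/, /b/, /k/, /ŋ/ cannot be parsed into a legal (C)V syllable (no codas are permitted; onsets are limited to one consonant).
Deletion applies to /w/, /b/, /b/, /k/, /ŋ/.

wikue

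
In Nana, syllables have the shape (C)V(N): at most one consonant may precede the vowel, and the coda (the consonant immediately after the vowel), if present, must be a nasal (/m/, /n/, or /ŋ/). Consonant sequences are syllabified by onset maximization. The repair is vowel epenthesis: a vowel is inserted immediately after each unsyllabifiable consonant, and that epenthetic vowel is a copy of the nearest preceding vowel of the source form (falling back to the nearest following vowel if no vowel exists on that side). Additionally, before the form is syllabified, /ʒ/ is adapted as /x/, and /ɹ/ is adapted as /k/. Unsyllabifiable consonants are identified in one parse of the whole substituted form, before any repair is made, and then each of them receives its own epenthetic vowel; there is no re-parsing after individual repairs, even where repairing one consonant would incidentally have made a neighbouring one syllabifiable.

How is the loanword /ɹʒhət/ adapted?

kəxəhətə

Substitution: /ɹ/ → /k/, /ʒ/ → /x/, giving /kxhət/.
The consonants /k/, /x/, /t/ cannot be parsed into a legal (C)V(N) syllable (only a nasal (/m/, /n/, or /ŋ/) is licensed in coda position; onsets are limited to one consonant).
Each unlicensed consonant becomes the onset of a new syllable: /k/ → /kə/, /x/ → /xə/, /t/ → /tə/.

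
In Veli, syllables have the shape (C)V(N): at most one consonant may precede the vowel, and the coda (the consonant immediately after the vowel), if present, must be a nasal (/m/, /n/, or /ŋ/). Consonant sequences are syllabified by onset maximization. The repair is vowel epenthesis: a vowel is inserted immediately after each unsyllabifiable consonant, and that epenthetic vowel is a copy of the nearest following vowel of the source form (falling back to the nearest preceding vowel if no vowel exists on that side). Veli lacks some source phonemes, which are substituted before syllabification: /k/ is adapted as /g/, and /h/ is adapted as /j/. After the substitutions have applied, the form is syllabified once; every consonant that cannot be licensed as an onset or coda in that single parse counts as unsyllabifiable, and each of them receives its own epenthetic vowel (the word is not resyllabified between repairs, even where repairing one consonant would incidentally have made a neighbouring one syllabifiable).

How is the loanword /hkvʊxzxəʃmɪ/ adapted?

jʊgʊvʊxəzəxəʃɪmɪ

Substitution: /h/ → /j/, /k/ → /g/, giving /jgvʊxzxəʃmɪ/.
Under (C)V(N), the unsyllabifiable consonants are /j/, /g/, /x/, /z/, /ʃ/ (only a nasal (/m/, /n/, or /ŋ/) is licensed in coda position; onsets are limited to one consonant).
Inserting the epenthetic vowel yields /j/ → /jʊ/, /g/ → /gʊ/, /x/ → /xə/, /z/ → /zə/, /ʃ/ → /ʃɪ/.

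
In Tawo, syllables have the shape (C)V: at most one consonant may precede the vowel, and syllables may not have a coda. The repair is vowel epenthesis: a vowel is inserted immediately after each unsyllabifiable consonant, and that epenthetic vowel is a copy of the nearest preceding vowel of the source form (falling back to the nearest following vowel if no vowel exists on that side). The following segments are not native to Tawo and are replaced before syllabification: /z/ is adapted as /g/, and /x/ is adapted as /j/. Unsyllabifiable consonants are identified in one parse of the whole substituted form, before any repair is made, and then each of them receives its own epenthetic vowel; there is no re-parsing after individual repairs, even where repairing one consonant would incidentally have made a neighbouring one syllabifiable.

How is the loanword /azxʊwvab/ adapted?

agajʊwʊvaba

Substitution: /z/ → /g/, /x/ → /j/, giving /agjʊwvab/.
Under (C)V, the unsyllabifiable consonants are /g/, /w/, /b/ (no codas are permitted; onsets are limited to one consonant).
Epenthesis after each stranded consonant: /g/ → /ga/, /w/ → /wʊ/, /b/ → /ba/.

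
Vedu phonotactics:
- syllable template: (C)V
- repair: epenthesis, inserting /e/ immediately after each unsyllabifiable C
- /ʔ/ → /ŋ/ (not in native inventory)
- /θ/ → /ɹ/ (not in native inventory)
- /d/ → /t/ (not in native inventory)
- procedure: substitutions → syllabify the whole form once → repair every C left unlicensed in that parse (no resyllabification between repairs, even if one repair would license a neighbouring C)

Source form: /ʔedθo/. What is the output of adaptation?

Substitution: /ʔ/ → /ŋ/, /d/ → /t/, /θ/ → /ɹ/, giving /ŋetɹo/.
Syllabifying with onset maximization leaves /t/ stranded (no codas are permitted; onsets are limited to one consonant).
Epenthesis after each stranded consonant: /t/ → /te/.

ŋeteɹo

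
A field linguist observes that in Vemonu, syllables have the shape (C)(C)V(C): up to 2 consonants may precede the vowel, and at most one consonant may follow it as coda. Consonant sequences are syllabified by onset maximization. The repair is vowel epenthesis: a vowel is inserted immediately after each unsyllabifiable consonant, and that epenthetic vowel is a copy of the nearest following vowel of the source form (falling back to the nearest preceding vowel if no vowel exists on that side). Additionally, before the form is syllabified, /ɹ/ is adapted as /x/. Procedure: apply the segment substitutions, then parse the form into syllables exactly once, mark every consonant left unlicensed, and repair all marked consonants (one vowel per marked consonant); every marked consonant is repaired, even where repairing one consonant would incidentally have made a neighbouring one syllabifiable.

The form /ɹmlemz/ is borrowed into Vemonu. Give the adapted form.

Substitution: /ɹ/ → /x/, giving /xmlemz/.
Syllabifying with onset maximization leaves /x/, /z/ stranded (at most one coda consonant is licensed; onsets may contain at most 2 consonants).
Inserting the epenthetic vowel yields /x/ → /xe/, /z/ → /ze/.

xemlemze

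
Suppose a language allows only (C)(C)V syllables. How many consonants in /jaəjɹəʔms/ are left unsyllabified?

3

Syllabifying with onset maximization leaves /ʔ/, /m/, /s/ stranded (no codas are permitted; onsets may contain at most 2 consonants).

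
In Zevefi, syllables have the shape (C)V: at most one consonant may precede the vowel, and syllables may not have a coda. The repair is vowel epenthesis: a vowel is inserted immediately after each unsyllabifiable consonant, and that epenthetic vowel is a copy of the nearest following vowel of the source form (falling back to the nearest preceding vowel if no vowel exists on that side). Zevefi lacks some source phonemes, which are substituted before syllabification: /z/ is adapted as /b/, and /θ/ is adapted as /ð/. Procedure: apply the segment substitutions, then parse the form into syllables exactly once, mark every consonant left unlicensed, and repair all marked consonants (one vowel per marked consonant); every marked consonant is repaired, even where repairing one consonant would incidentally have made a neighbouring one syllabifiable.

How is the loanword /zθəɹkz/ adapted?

bəðəɹəkəbə

Substitution: /z/ → /b/, /θ/ → /ð/, giving /bðəɹkb/.
Under (C)V, the unsyllabifiable consonants are /b/, /ɹ/, /k/, /b/ (no codas are permitted; onsets are limited to one consonant).
Epenthesis after each stranded consonant: /b/ → /bə/, /ɹ/ → /ɹə/, /k/ → /kə/, /b/ → /bə/.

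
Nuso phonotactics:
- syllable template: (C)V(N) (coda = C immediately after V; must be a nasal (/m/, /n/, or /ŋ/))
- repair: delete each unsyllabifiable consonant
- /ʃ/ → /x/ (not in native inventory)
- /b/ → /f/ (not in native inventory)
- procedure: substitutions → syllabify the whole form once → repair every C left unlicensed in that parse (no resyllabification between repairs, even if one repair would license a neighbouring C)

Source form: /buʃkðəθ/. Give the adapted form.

Substitution: /b/ → /f/, /ʃ/ → /x/, giving /fuxkðəθ/.
Under (C)V(N), the unsyllabifiable consonants are /x/, /k/, /θ/ (only a nasal (/m/, /n/, or /ŋ/) is licensed in coda position; onsets are limited to one consonant).
Deleting the stranded consonants removes /x/, /k/, /θ/.

fuðə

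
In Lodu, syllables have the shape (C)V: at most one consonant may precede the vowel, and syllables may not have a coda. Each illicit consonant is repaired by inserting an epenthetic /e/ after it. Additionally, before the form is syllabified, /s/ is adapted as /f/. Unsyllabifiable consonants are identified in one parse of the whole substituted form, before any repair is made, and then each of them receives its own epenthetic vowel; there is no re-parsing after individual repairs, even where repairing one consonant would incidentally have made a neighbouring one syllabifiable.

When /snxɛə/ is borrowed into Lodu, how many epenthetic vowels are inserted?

After substitution the input is /fnxɛə/.
The unsyllabifiable consonants are /f/, /n/; each receives one epenthetic vowel.

2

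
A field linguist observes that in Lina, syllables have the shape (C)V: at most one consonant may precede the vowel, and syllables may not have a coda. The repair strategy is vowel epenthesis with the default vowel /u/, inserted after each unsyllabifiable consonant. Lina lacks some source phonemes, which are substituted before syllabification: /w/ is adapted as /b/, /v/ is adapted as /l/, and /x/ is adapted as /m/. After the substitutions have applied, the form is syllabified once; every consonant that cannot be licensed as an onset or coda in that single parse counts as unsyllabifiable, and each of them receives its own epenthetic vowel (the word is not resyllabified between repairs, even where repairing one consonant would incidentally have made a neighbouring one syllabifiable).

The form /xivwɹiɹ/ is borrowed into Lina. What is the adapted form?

milubuɹiɹu

Substitution: /x/ → /m/, /v/ → /l/, /w/ → /b/, giving /milbɹiɹ/.
The consonants /l/, /b/, /ɹ/ cannot be parsed into a legal (C)V syllable (no codas are permitted; onsets are limited to one consonant).
Inserting the epenthetic vowel yields /l/ → /lu/, /b/ → /bu/, /ɹ/ → /ɹu/.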